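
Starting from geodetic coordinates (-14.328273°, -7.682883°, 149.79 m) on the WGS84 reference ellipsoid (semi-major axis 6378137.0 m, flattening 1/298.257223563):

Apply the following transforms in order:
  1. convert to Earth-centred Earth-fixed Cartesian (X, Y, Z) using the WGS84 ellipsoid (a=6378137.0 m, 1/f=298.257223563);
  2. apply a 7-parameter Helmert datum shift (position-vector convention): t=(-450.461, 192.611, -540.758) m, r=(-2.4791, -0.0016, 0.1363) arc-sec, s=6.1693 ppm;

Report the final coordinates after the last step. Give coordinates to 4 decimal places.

start: φ=-14.328273°, λ=-7.682883°, h=149.790 m
→ ECEF (a=6378137.000, f=1/298.257223563): X=6125662.2630, Y=-826358.6245, Z=-1568235.0505
→ Helmert 7p (PV): X=6125250.1513, Y=-826185.9124, Z=-1568775.5038

X=6125250.1513 m, Y=-826185.9124 m, Z=-1568775.5038 m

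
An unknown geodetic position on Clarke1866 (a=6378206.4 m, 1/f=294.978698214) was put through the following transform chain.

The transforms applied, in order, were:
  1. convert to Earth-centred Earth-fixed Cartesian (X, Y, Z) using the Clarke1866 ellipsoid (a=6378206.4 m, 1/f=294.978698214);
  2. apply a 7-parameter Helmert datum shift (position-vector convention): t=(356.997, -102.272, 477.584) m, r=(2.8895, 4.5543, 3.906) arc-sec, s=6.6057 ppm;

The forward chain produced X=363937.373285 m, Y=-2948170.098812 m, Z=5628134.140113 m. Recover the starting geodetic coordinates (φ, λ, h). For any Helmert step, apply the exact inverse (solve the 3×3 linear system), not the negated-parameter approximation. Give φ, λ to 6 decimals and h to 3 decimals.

φ=62.335130°, λ=-82.972585°, h=2156.697 m

start: X=363937.3733, Y=-2948170.0988, Z=5628134.1401 m
→ Helmert⁻¹: X=363397.8911, Y=-2947976.3982, Z=5627668.7028
→ geod (Bowring, a=6378206.400): φ=62.33513000°, λ=-82.97258500°, h=2156.6970 m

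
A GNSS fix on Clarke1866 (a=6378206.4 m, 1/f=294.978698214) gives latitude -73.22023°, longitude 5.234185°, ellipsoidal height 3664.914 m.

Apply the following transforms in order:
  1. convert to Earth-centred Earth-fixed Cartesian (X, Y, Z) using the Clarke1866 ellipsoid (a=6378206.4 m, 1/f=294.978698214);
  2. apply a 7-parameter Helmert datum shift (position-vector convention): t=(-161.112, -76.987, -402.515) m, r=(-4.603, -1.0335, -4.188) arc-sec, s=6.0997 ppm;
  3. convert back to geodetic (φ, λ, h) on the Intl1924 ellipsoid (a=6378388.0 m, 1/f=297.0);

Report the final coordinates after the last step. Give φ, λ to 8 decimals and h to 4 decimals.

φ=-73.22180979°, λ=5.22681956°, h=3724.8287 m

start: φ=-73.220230°, λ=5.234185°, h=3664.914 m
→ ECEF (a=6378206.400, f=1/294.978698214): X=1840439.0540, Y=168600.3108, Z=-6087711.2125
→ Helmert 7p (PV): X=1840323.0944, Y=168351.1297, Z=-6088145.4015
→ geod (Bowring, a=6378388.000): φ=-73.22180979°, λ=5.22681956°, h=3724.8287 m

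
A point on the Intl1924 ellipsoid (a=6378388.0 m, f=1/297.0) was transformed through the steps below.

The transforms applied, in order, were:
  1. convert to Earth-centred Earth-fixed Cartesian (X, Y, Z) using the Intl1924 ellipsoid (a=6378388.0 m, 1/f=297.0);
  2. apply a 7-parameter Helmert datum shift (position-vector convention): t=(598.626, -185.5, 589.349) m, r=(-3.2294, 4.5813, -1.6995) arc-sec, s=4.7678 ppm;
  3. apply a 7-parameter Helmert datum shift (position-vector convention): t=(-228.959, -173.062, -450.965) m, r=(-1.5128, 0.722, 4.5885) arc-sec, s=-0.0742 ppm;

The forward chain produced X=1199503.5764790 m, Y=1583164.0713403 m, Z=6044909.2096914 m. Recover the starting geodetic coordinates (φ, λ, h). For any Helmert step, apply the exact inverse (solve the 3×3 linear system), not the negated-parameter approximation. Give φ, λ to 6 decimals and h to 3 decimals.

φ=71.925581°, λ=52.865263°, h=3735.614 m

start: X=1199503.5765, Y=1583164.0713, Z=6044909.2097 m
→ Helmert⁻¹: X=1199746.6844, Y=1583266.2233, Z=6045376.4349
→ Helmert⁻¹: X=1198995.0353, Y=1583359.4117, Z=6044809.6863
→ geod (Bowring, a=6378388.000): φ=71.92558100°, λ=52.86526300°, h=3735.6140 m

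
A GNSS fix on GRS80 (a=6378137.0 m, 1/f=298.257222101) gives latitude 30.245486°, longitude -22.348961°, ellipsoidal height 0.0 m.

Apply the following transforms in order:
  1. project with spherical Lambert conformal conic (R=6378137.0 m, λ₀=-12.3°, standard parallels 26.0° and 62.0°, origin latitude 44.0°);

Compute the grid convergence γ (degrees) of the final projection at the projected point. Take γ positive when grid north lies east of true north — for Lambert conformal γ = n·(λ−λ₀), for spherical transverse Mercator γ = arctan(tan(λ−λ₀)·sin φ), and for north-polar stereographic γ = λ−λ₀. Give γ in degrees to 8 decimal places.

start: φ=30.245486°, λ=-22.348961°, h=0.000 m
→ into lcc (λ₀=-12.3°): φ=30.24548600°, λ−λ₀=-10.04896100°
convergence γ = -7.10323162°

-7.10323162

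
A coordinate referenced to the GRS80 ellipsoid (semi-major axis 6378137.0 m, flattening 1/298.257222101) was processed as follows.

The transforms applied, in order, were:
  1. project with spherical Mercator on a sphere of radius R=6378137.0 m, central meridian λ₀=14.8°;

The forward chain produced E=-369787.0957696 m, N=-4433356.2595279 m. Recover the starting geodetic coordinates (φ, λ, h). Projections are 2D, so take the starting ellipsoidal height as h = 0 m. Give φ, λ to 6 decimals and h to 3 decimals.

φ=-36.958733°, λ=11.478146°, h=0.000 m

start: E=-369787.0958, N=-4433356.2595 m
→ merc⁻¹: φ=-36.95873300°, λ=11.47814600°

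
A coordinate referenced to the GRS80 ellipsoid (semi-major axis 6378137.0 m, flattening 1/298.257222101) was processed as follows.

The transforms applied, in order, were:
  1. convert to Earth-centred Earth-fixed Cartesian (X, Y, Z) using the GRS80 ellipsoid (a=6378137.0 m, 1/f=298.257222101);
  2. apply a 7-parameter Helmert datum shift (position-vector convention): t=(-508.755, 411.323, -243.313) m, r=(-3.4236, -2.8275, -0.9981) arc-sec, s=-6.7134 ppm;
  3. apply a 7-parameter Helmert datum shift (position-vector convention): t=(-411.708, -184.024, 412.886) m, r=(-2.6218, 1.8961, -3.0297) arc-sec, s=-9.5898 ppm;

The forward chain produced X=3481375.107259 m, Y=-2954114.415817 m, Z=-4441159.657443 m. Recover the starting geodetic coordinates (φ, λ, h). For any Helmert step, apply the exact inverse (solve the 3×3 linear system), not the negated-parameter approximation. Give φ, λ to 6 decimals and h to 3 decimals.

φ=-44.396358°, λ=-40.308710°, h=2626.322 m

start: X=3481375.1073, Y=-2954114.4158, Z=-4441159.6574 m
→ Helmert⁻¹: X=3481904.4224, Y=-2953851.1193, Z=-4441620.6760
→ Helmert⁻¹: X=3482389.9669, Y=-2954191.7041, Z=-4441503.9508
→ geod (Bowring, a=6378137.000): φ=-44.39635800°, λ=-40.30871000°, h=2626.3220 m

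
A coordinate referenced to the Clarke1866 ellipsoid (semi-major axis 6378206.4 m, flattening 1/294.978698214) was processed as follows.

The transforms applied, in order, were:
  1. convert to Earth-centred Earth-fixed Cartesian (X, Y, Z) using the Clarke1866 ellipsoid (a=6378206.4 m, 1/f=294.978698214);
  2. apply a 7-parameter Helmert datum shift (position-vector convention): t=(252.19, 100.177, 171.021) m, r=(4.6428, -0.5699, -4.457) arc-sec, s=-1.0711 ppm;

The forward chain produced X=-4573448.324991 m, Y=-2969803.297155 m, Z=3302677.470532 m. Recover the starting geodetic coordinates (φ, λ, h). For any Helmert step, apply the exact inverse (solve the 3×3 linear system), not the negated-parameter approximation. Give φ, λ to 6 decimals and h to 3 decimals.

start: X=-4573448.3250, Y=-2969803.2972, Z=3302677.4705 m
→ Helmert⁻¹: X=-4573632.1143, Y=-2969931.1452, Z=3302589.4736
→ geod (Bowring, a=6378206.400): φ=31.37220500°, λ=-147.00194100°, h=3015.5150 m

φ=31.372205°, λ=-147.001941°, h=3015.515 m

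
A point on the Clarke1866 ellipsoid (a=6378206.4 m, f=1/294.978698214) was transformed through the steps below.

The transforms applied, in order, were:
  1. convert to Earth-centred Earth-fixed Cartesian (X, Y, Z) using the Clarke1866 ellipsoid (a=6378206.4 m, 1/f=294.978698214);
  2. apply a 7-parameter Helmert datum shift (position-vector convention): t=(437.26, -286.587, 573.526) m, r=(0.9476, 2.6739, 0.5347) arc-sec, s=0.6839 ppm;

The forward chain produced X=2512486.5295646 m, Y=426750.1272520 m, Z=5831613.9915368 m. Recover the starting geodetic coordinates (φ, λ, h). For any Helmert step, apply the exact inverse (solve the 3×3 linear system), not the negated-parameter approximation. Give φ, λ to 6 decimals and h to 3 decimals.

φ=66.538366°, λ=9.648517°, h=3432.570 m

start: X=2512486.5296, Y=426750.1273, Z=5831613.9915 m
→ Helmert⁻¹: X=2511973.0680, Y=427056.6989, Z=5831067.0795
→ geod (Bowring, a=6378206.400): φ=66.53836600°, λ=9.64851700°, h=3432.5700 m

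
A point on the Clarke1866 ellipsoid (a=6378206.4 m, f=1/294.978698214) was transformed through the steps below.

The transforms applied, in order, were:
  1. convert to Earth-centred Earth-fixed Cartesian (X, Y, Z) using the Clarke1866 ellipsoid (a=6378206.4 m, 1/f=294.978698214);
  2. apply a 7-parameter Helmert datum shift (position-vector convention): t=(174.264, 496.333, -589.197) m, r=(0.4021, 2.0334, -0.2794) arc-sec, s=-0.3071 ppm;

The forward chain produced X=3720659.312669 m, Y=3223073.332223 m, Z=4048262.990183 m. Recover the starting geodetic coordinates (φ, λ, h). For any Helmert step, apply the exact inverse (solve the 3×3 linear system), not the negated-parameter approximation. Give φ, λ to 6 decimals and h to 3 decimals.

φ=39.631554°, λ=40.898619°, h=3947.537 m

start: X=3720659.3127, Y=3223073.3322, Z=4048262.9902 m
→ Helmert⁻¹: X=3720441.9113, Y=3222590.9215, Z=4048883.8252
→ geod (Bowring, a=6378206.400): φ=39.63155400°, λ=40.89861900°, h=3947.5370 m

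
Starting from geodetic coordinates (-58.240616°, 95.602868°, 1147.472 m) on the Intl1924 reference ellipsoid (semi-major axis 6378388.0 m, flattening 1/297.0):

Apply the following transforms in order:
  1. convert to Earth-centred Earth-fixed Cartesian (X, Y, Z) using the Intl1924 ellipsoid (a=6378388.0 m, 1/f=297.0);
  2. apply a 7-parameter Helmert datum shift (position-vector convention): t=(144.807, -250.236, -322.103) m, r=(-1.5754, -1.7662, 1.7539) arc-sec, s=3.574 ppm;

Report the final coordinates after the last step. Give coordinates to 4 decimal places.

X=-328477.8661 m, Y=3349713.4900 m, Z=-5401351.3226 m

start: φ=-58.240616°, λ=95.602868°, h=1147.472 m
→ ECEF (a=6378388.000, f=1/297.0): X=-328639.2605, Y=3349995.7991, Z=-5400981.5158
→ Helmert 7p (PV): X=-328477.8661, Y=3349713.4900, Z=-5401351.3226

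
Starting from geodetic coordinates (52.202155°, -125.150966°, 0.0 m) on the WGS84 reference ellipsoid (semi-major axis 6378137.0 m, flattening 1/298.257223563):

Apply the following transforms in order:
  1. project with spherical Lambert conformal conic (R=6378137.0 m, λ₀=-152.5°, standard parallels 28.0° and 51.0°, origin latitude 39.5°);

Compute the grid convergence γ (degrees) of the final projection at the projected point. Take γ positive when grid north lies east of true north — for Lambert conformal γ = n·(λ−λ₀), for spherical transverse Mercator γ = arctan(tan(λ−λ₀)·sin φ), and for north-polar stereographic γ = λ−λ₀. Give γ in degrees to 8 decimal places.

17.51566128

start: φ=52.202155°, λ=-125.150966°, h=0.000 m
→ into lcc (λ₀=-152.5°): φ=52.20215500°, λ−λ₀=27.34903400°
convergence γ = 17.51566128°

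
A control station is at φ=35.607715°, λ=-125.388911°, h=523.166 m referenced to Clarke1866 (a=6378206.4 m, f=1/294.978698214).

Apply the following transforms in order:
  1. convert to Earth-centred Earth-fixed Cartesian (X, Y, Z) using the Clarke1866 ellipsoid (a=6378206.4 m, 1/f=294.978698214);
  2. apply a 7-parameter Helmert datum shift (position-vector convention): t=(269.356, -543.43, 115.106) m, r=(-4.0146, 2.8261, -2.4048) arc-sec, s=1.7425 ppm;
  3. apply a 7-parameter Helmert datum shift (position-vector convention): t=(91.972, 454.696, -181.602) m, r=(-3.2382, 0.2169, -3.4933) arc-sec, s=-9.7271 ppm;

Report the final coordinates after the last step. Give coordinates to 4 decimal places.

start: φ=35.607715°, λ=-125.388911°, h=523.166 m
→ ECEF (a=6378206.400, f=1/294.978698214): X=-3006814.1426, Y=-4232733.1882, Z=3693006.2238
→ Helmert 7p (PV): X=-3006548.7755, Y=-4233177.0595, Z=3693251.3455
→ Helmert 7p (PV): X=-3006495.3673, Y=-4232572.2879, Z=3693103.4374

X=-3006495.3673 m, Y=-4232572.2879 m, Z=3693103.4374 m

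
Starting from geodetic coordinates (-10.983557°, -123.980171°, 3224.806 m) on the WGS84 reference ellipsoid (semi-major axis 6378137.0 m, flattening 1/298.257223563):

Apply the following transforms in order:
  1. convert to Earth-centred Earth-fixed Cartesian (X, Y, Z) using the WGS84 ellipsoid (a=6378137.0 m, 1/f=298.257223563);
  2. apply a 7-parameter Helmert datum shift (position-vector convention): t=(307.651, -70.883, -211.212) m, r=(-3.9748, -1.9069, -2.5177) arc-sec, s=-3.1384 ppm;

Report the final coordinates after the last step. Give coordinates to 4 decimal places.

X=-3501407.0263 m, Y=-5195356.9608 m, Z=-1207974.7800 m

start: φ=-10.983557°, λ=-123.980171°, h=3224.806 m
→ ECEF (a=6378137.000, f=1/298.257223563): X=-3501673.4186, Y=-5195321.8493, Z=-1207835.1016
→ Helmert 7p (PV): X=-3501407.0263, Y=-5195356.9608, Z=-1207974.7800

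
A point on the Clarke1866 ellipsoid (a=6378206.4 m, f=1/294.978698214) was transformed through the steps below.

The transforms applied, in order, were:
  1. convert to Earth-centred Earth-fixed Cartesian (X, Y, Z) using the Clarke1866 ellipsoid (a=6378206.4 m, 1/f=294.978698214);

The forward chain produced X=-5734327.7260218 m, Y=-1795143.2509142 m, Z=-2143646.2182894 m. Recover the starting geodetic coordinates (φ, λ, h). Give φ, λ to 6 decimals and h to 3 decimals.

start: X=-5734327.7260, Y=-1795143.2509, Z=-2143646.2183 m
→ geod (Bowring, a=6378206.400): φ=-19.75747200°, λ=-162.61716200°, h=3922.4710 m

φ=-19.757472°, λ=-162.617162°, h=3922.471 m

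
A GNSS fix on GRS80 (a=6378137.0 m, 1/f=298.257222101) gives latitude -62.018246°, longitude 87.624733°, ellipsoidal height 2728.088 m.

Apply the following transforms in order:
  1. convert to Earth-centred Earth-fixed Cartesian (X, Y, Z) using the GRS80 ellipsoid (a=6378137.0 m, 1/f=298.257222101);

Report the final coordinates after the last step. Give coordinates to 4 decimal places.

start: φ=-62.018246°, λ=87.624733°, h=2728.088 m
→ ECEF (a=6378137.000, f=1/298.257222101): X=124402.8080, Y=2999103.7177, Z=-5611878.7526

X=124402.8080 m, Y=2999103.7177 m, Z=-5611878.7526 m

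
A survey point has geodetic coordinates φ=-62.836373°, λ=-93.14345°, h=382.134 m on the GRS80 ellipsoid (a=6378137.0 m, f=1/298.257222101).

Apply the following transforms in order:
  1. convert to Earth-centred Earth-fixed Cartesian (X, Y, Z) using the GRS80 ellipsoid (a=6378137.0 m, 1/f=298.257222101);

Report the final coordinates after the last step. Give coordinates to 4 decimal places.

start: φ=-62.836373°, λ=-93.143450°, h=382.134 m
→ ECEF (a=6378137.000, f=1/298.257222101): X=-160107.5997, Y=-2915358.5353, Z=-5652015.0746

X=-160107.5997 m, Y=-2915358.5353 m, Z=-5652015.0746 m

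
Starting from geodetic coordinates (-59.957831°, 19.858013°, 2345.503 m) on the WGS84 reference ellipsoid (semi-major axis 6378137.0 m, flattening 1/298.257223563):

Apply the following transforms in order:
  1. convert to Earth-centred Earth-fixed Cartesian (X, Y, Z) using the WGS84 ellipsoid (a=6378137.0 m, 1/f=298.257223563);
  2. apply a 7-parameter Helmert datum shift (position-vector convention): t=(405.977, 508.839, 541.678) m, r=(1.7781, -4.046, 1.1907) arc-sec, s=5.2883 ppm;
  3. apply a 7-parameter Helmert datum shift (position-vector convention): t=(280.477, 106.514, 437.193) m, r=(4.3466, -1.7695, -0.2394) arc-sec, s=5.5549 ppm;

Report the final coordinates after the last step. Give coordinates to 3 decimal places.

start: φ=-59.957831°, λ=19.858013°, h=2345.503 m
→ ECEF (a=6378137.000, f=1/298.257223563): X=3011926.5160, Y=1087806.4367, Z=-5500156.9736
→ Helmert 7p (PV): X=3012450.0306, Y=1088385.8295, Z=-5499575.9237
→ Helmert 7p (PV): X=3012795.6846, Y=1088610.7857, Z=-5499120.5014

X=3012795.685 m, Y=1088610.786 m, Z=-5499120.501 m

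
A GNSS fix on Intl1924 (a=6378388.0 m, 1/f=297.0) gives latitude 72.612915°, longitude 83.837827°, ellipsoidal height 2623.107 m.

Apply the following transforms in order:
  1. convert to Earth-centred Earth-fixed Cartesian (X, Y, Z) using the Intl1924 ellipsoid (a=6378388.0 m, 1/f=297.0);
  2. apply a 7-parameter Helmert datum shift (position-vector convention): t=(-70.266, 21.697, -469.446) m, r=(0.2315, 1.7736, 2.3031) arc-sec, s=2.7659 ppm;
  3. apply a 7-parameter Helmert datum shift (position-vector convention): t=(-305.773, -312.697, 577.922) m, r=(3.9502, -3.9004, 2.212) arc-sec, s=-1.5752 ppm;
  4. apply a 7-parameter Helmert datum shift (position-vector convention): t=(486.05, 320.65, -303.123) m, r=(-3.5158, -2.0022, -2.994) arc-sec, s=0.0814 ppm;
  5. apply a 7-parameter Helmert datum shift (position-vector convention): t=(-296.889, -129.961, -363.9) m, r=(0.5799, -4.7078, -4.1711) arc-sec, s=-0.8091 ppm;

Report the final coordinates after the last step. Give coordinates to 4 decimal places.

X=204889.6177 m, Y=1901481.6462 m, Z=6066585.5067 m

start: φ=72.612915°, λ=83.837827°, h=2623.107 m
→ ECEF (a=6378388.000, f=1/297.0): X=205311.8915, Y=1901620.3398, Z=6067120.9610
→ Helmert 7p (PV): X=205273.1295, Y=1901642.7795, Z=6066668.6649
→ Helmert 7p (PV): X=204831.9213, Y=1901213.1051, Z=6067277.3309
→ Helmert 7p (PV): X=205286.6900, Y=1901634.3539, Z=6066944.2837
→ Helmert 7p (PV): X=204889.6177, Y=1901481.6462, Z=6066585.5067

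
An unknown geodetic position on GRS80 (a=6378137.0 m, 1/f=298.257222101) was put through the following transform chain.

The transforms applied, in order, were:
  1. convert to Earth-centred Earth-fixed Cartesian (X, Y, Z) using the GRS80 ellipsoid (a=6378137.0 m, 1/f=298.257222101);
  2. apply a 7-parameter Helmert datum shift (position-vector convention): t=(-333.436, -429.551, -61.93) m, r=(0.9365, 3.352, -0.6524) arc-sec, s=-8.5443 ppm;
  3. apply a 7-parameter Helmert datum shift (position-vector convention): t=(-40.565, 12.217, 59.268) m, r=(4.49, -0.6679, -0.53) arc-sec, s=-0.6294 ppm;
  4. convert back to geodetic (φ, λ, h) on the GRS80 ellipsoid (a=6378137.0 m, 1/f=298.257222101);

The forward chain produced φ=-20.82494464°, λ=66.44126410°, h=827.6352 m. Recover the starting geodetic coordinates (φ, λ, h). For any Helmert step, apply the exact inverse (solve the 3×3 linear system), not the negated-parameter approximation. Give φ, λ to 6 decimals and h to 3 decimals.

start: φ=-20.824945°, λ=66.441264°, h=827.635 m
→ ECEF (a=6378137.000, f=1/298.257222101): X=2384047.4886, Y=5467599.1950, Z=-2253584.5673
→ Helmert⁻¹: X=2384068.2073, Y=5467547.4848, Z=-2253771.9918
→ Helmert⁻¹: X=2384441.3466, Y=5468021.0655, Z=-2253715.3953
→ geod (Bowring, a=6378137.000): φ=-20.82430200°, λ=66.43941600°, h=1382.7310 m

φ=-20.824302°, λ=66.439416°, h=1382.731 m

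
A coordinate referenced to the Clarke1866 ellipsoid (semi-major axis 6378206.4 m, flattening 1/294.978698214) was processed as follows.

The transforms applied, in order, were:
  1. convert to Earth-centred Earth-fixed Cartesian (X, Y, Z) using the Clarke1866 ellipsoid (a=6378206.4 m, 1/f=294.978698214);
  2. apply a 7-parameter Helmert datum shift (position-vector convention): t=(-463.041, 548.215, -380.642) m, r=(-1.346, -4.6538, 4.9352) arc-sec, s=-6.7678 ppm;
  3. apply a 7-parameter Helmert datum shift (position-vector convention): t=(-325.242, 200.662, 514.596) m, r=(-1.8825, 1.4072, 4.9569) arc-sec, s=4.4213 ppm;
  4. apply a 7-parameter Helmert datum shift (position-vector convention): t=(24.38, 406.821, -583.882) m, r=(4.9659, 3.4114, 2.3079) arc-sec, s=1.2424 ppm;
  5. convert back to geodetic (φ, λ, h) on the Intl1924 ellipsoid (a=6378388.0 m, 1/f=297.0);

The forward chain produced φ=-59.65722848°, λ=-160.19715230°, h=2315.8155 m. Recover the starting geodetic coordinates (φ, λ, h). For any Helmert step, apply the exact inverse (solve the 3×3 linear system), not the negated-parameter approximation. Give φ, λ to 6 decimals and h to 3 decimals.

start: φ=-59.657228°, λ=-160.197152°, h=2315.816 m
→ ECEF (a=6378388.000, f=1/297.0): X=-3040354.9605, Y=-1094765.8394, Z=-5483400.5627
→ Helmert⁻¹: X=-3040297.1379, Y=-1095269.2830, Z=-5482833.7831
→ Helmert⁻¹: X=-3039947.3692, Y=-1095342.0020, Z=-5483354.8719
→ Helmert⁻¹: X=-3039654.8252, Y=-1095789.1259, Z=-5482949.9070
→ geod (Bowring, a=6378206.400): φ=-59.65874900°, λ=-160.17587400°, h=2060.0160 m

φ=-59.658749°, λ=-160.175874°, h=2060.016 m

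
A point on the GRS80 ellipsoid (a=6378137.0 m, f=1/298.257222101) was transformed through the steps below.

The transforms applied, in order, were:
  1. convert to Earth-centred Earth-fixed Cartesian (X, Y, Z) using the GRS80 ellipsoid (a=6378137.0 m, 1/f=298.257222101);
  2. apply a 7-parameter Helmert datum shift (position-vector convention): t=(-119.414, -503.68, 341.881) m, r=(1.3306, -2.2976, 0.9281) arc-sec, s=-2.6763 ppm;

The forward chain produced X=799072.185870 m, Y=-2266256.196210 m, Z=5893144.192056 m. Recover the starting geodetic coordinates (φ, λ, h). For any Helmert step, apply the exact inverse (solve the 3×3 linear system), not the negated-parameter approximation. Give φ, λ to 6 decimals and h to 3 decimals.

φ=67.952930°, λ=-70.569369°, h=3991.322 m

start: X=799072.1859, Y=-2266256.1962, Z=5893144.1921 m
→ Helmert⁻¹: X=799249.1846, Y=-2265724.1621, Z=5892823.7951
→ geod (Bowring, a=6378137.000): φ=67.95293000°, λ=-70.56936900°, h=3991.3220 m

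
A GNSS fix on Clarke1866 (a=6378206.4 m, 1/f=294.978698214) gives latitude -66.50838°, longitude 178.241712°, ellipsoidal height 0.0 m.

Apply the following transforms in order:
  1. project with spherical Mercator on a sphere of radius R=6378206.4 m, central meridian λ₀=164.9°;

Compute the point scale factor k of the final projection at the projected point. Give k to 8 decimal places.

start: φ=-66.508380°, λ=178.241712°, h=0.000 m
→ into merc (λ₀=164.9°): φ=-66.50838000°, λ−λ₀=13.34171200°
scale k = 2.50868672

2.50868672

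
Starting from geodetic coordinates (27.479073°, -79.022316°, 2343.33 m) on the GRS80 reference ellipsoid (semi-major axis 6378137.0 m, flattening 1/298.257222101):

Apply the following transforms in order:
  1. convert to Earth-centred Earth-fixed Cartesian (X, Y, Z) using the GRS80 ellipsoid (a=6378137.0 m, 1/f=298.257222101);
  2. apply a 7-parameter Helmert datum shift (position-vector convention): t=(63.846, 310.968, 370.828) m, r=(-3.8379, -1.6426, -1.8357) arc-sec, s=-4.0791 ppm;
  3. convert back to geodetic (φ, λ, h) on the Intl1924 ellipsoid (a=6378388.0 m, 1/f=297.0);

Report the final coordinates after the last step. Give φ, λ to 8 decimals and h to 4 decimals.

start: φ=27.479073°, λ=-79.022316°, h=2343.330 m
→ ECEF (a=6378137.000, f=1/298.257222101): X=1078703.7096, Y=-5561012.4689, Z=2926494.4321
→ Helmert 7p (PV): X=1078690.3590, Y=-5560633.9650, Z=2926965.3844
→ geod (Bowring, a=6378388.000): φ=27.48507318°, λ=-79.02171949°, h=1997.1646 m

φ=27.48507318°, λ=-79.02171949°, h=1997.1646 m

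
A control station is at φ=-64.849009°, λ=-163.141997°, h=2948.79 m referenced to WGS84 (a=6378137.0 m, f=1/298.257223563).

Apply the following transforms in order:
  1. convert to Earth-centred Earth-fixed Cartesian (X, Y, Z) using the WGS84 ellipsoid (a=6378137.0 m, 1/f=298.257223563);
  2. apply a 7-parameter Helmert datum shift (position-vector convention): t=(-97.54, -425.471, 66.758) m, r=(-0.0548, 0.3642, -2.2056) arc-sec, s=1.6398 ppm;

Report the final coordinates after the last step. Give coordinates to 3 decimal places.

start: φ=-64.849009°, λ=-163.141997°, h=2948.790 m
→ ECEF (a=6378137.000, f=1/298.257223563): X=-2602594.7089, Y=-788645.4352, Z=-5753244.5203
→ Helmert 7p (PV): X=-2602715.1081, Y=-789045.8982, Z=-5753182.3916

X=-2602715.108 m, Y=-789045.898 m, Z=-5753182.392 m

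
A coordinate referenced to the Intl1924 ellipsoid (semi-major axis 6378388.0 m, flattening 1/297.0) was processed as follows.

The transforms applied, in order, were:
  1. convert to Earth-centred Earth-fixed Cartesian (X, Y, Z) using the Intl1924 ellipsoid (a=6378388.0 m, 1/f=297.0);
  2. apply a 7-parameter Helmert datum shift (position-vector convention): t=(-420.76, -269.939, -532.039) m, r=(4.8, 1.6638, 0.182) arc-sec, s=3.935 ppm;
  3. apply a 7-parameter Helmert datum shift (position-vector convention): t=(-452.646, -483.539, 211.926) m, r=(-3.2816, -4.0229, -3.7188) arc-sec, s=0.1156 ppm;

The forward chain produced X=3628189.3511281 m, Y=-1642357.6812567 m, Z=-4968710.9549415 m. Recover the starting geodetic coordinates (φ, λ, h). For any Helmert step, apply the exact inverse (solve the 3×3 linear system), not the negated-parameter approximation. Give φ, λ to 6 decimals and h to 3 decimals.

φ=-51.470194°, λ=-24.339421°, h=2563.696 m

start: X=3628189.3511, Y=-1642357.6813, Z=-4968710.9549 m
→ Helmert⁻¹: X=3628574.2632, Y=-1641729.4766, Z=-4969019.1960
→ Helmert⁻¹: X=3629019.3715, Y=-1641571.9006, Z=-4968400.1321
→ geod (Bowring, a=6378388.000): φ=-51.47019400°, λ=-24.33942100°, h=2563.6960 m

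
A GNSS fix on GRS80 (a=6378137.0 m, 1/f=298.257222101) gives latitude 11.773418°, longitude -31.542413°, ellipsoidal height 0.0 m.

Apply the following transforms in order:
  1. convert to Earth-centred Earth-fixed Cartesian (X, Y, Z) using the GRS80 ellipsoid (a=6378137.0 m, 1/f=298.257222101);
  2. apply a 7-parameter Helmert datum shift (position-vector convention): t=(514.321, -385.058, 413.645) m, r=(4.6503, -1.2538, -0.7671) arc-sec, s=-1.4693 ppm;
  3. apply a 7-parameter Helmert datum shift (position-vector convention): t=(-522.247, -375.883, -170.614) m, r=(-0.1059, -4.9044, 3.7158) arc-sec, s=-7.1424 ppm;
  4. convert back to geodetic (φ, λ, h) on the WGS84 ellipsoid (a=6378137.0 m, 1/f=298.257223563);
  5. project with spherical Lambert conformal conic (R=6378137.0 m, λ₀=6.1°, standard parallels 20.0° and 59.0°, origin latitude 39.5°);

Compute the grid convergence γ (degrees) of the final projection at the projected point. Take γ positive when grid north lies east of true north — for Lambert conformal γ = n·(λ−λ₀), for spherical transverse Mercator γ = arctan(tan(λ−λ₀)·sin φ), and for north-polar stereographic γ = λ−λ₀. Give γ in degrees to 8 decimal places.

-24.44231625

start: φ=11.773418°, λ=-31.542413°, h=0.000 m
→ ECEF (a=6378137.000, f=1/298.257222101): X=5322171.8500, Y=-3266852.7460, Z=1292875.1988
→ Helmert 7p (PV): X=5322658.3429, Y=-3267281.9454, Z=1293245.6435
→ Helmert 7p (PV): X=5322126.1885, Y=-3267537.9427, Z=1293194.0271
→ geod (Bowring, a=6378137.000): φ=11.77564997°, λ=-31.54798967°, h=377.8973 m
→ into lcc (λ₀=6.1°): φ=11.77564997°, λ−λ₀=-37.64798967°
convergence γ = -24.44231625°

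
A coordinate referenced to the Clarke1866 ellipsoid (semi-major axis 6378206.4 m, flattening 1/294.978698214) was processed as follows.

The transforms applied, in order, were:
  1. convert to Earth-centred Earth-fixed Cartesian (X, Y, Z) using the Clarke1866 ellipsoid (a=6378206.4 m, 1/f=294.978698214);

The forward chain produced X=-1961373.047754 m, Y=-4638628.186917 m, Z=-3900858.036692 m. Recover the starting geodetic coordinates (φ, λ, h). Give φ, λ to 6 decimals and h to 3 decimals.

φ=-37.948306°, λ=-112.920329°, h=213.789 m

start: X=-1961373.0478, Y=-4638628.1869, Z=-3900858.0367 m
→ geod (Bowring, a=6378206.400): φ=-37.94830600°, λ=-112.92032900°, h=213.7890 m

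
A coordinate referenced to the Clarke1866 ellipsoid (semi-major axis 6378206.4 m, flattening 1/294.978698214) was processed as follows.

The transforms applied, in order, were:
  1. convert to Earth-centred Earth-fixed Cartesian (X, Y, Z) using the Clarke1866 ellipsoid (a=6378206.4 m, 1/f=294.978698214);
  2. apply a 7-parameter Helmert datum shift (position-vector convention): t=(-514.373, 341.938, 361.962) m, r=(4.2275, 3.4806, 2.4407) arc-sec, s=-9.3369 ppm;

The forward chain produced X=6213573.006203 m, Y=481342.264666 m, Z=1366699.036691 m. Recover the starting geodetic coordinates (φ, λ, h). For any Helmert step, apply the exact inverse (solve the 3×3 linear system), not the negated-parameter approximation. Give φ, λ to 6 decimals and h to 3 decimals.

start: X=6213573.0062, Y=481342.2647, Z=1366699.0367 m
→ Helmert⁻¹: X=6214128.0332, Y=480959.2929, Z=1366444.8345
→ geod (Bowring, a=6378206.400): φ=12.44735100°, λ=4.42573900°, h=3533.0040 m

φ=12.447351°, λ=4.425739°, h=3533.004 m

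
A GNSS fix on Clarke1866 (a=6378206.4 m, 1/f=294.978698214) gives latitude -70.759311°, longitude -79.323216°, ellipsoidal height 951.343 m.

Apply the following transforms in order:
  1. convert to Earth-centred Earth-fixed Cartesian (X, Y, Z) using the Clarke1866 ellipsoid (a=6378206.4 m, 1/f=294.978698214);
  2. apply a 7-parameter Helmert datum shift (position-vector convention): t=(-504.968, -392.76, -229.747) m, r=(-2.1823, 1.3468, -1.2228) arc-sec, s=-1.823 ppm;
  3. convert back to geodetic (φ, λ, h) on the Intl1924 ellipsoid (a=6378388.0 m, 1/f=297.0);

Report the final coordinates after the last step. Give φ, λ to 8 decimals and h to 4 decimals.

φ=-70.75617202°, λ=-79.34037996°, h=940.7547 m

start: φ=-70.759311°, λ=-79.323216°, h=951.343 m
→ ECEF (a=6378206.400, f=1/294.978698214): X=390645.8705, Y=-2072036.4915, Z=-6000200.1838
→ Helmert 7p (PV): X=390088.7287, Y=-2072491.2726, Z=-6000399.6209
→ geod (Bowring, a=6378388.000): φ=-70.75617202°, λ=-79.34037996°, h=940.7547 m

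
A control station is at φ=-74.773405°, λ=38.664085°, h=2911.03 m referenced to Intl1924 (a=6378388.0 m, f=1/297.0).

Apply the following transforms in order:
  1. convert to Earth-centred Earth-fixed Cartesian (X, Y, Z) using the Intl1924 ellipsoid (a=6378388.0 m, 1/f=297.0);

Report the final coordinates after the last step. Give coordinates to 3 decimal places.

X=1312744.012 m, Y=1050355.919 m, Z=-6135128.130 m

start: φ=-74.773405°, λ=38.664085°, h=2911.030 m
→ ECEF (a=6378388.000, f=1/297.0): X=1312744.0125, Y=1050355.9191, Z=-6135128.1302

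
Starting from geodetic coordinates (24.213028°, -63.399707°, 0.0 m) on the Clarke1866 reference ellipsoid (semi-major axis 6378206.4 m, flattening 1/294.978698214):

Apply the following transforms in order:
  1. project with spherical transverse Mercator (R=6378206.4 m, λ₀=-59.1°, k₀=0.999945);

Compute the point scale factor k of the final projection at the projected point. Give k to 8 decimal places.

1.00229087

start: φ=24.213028°, λ=-63.399707°, h=0.000 m
→ into tm (λ₀=-59.1°): φ=24.21302800°, λ−λ₀=-4.29970700°
scale k = 1.00229087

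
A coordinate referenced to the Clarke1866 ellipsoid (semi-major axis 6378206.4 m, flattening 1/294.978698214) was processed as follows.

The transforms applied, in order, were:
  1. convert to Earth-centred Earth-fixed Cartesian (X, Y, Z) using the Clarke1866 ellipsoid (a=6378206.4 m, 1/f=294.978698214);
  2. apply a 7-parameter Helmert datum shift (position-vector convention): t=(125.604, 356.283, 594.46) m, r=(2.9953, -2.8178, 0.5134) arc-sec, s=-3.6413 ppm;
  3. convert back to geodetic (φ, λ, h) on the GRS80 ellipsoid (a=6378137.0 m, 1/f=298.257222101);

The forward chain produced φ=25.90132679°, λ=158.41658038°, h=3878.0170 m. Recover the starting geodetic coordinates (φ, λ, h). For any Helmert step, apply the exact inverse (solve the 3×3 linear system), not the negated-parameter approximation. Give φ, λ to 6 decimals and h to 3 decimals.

start: φ=25.901327°, λ=158.416580°, h=3878.017 m
→ ECEF (a=6378137.000, f=1/298.257222101): X=-5341800.7778, Y=2113180.6068, Z=2770926.4542
→ Helmert⁻¹: X=-5341902.7279, Y=2112885.5439, Z=2770384.3755
→ geod (Bowring, a=6378206.400): φ=25.89866500°, λ=158.41969100°, h=3604.7540 m

φ=25.898665°, λ=158.419691°, h=3604.754 m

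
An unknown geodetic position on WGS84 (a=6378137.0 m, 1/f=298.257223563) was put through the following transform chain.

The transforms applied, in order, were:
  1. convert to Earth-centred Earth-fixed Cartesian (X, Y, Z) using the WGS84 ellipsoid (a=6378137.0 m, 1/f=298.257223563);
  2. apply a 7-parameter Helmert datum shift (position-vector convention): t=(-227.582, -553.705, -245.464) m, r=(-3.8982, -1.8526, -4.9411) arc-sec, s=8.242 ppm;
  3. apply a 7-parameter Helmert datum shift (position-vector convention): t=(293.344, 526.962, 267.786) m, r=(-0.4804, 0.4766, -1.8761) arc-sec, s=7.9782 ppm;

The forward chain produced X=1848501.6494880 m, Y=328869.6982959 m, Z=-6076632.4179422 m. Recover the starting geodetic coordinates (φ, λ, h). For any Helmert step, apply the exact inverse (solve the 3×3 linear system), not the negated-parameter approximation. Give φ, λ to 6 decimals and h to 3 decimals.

φ=-72.939107°, λ=10.095166°, h=1369.895 m

start: X=1848501.6495, Y=328869.6983, Z=-6076632.4179 m
→ Helmert⁻¹: X=1848204.6148, Y=328371.0805, Z=-6076846.6863
→ Helmert⁻¹: X=1848354.5014, Y=329081.1931, Z=-6076561.5214
→ geod (Bowring, a=6378137.000): φ=-72.93910700°, λ=10.09516600°, h=1369.8950 m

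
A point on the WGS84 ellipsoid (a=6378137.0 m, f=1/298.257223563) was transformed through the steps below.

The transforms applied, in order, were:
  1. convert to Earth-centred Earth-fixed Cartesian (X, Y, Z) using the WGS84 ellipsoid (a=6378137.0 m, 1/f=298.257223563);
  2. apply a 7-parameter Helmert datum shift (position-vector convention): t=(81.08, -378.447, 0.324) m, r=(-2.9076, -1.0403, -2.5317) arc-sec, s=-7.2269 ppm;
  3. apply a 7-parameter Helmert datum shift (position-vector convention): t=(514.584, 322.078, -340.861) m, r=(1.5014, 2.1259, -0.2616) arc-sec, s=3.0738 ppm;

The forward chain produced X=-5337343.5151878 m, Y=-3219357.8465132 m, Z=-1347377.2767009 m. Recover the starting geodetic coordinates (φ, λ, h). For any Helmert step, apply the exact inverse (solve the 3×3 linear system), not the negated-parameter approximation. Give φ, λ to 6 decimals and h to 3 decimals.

start: X=-5337343.5152, Y=-3219357.8465, Z=-1347377.2767 m
→ Helmert⁻¹: X=-5337823.7246, Y=-3219686.6030, Z=-1347063.8542
→ Helmert⁻¹: X=-5337910.6607, Y=-3219377.9502, Z=-1347092.3733
→ geod (Bowring, a=6378137.000): φ=-12.27391600°, λ=-148.90516000°, h=308.8730 m

φ=-12.273916°, λ=-148.905160°, h=308.873 m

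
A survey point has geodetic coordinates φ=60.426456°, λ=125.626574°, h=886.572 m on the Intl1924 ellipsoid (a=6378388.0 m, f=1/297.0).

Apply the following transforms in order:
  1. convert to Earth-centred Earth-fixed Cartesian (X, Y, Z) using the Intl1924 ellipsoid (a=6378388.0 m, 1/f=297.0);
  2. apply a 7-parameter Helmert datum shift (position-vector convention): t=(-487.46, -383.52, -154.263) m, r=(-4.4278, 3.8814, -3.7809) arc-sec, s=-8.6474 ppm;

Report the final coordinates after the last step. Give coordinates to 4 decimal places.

X=-1838960.8914 m, Y=2565417.3314 m, Z=5524748.7856 m

start: φ=60.426456°, λ=125.626574°, h=886.572 m
→ ECEF (a=6378388.000, f=1/297.0): X=-1838640.3256, Y=2565670.7340, Z=5524971.3025
→ Helmert 7p (PV): X=-1838960.8914, Y=2565417.3314, Z=5524748.7856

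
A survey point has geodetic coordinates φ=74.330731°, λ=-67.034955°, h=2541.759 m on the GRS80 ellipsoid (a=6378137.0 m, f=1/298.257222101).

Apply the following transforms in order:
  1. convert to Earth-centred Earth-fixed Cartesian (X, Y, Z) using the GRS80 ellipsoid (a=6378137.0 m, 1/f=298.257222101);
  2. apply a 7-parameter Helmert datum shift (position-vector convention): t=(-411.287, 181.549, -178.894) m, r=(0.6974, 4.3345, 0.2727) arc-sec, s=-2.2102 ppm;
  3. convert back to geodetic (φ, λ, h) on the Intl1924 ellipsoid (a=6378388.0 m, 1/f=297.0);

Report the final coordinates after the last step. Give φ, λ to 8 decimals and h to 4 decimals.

start: φ=74.330731°, λ=-67.034955°, h=2541.759 m
→ ECEF (a=6378137.000, f=1/298.257222101): X=674482.0750, Y=-1591679.3342, Z=6121458.1001
→ Helmert 7p (PV): X=674200.0391, Y=-1591514.0727, Z=6121246.1212
→ geod (Bowring, a=6378388.000): φ=74.33290606°, λ=-67.04142578°, h=2100.5304 m

φ=74.33290606°, λ=-67.04142578°, h=2100.5304 m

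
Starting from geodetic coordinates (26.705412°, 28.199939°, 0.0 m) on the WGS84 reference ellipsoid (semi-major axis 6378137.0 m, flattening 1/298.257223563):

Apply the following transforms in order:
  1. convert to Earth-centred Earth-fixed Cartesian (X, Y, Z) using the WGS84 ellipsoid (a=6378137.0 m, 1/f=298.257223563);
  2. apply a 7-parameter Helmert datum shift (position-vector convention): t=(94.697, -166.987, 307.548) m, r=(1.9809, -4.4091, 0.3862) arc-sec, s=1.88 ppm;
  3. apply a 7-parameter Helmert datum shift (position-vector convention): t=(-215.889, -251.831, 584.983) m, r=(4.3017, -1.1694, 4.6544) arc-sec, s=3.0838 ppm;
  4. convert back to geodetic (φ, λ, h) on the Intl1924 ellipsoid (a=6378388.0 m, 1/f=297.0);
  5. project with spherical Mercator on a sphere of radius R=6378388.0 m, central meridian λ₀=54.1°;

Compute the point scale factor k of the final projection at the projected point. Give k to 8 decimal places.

1.11951950

start: φ=26.705412°, λ=28.199939°, h=0.000 m
→ ECEF (a=6378137.000, f=1/298.257223563): X=5024869.1103, Y=2694304.2894, Z=2849094.5275
→ Helmert 7p (PV): X=5024907.3073, Y=2694124.4142, Z=2849540.7185
→ Helmert 7p (PV): X=5024629.9652, Y=2693934.8516, Z=2850219.1640
→ geod (Bowring, a=6378388.000): φ=26.71670313°, λ=28.19780264°, h=-71.2870 m
→ into merc (λ₀=54.1°): φ=26.71670313°, λ−λ₀=-25.90219736°
scale k = 1.11951950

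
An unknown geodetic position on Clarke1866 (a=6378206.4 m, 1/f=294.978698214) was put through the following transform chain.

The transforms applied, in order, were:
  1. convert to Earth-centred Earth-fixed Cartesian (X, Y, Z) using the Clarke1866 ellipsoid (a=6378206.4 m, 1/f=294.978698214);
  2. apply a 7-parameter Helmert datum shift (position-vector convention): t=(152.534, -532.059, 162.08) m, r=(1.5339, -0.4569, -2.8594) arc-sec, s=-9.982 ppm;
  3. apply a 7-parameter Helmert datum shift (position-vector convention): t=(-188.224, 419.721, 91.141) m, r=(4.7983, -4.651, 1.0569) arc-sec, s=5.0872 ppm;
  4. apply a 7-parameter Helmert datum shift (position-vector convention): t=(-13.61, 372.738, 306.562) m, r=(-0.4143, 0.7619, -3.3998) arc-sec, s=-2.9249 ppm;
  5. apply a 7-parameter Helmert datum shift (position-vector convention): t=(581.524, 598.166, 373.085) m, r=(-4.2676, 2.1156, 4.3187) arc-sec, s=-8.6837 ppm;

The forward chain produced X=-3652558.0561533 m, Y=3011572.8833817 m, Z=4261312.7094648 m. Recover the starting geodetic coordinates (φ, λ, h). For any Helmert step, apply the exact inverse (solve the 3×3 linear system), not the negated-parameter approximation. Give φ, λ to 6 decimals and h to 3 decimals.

start: X=-3652558.0562, Y=3011572.8834, Z=4261312.7095 m
→ Helmert⁻¹: X=-3653151.9641, Y=3010989.1927, Z=4261001.4532
→ Helmert⁻¹: X=-3653214.3994, Y=3010556.4877, Z=4260699.9061
→ Helmert⁻¹: X=-3652896.0964, Y=3010239.2845, Z=4260599.4320
→ Helmert⁻¹: X=-3653117.3959, Y=3010782.4383, Z=4260465.5823
→ geod (Bowring, a=6378206.400): φ=42.18029500°, λ=140.50574500°, h=299.5190 m

φ=42.180295°, λ=140.505745°, h=299.519 m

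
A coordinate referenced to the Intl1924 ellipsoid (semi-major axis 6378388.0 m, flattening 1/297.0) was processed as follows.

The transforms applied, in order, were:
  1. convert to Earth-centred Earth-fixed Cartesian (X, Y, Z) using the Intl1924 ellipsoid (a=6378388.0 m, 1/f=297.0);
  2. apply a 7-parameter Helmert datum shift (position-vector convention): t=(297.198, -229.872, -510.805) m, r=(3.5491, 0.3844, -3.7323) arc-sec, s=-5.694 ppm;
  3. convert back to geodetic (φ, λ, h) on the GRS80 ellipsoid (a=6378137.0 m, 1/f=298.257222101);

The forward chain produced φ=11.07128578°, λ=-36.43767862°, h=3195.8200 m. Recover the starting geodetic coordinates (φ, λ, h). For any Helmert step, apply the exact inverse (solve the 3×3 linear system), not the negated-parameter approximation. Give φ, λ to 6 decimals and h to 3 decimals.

start: φ=11.071286°, λ=-36.437679°, h=3195.820 m
→ ECEF (a=6378137.000, f=1/298.257222101): X=5038880.4101, Y=-3720100.3239, Z=1217359.3137
→ Helmert⁻¹: X=5038676.9404, Y=-3719779.5029, Z=1217950.4480
→ geod (Bowring, a=6378388.000): φ=11.07745300°, λ=-36.43642300°, h=2714.0820 m

φ=11.077453°, λ=-36.436423°, h=2714.082 m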